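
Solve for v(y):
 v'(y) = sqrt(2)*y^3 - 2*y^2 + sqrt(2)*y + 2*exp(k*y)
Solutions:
 v(y) = C1 + sqrt(2)*y^4/4 - 2*y^3/3 + sqrt(2)*y^2/2 + 2*exp(k*y)/k


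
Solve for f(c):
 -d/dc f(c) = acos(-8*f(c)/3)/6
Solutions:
 Integral(1/acos(-8*_y/3), (_y, f(c))) = C1 - c/6


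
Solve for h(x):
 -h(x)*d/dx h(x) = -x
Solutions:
 h(x) = -sqrt(C1 + x^2)
 h(x) = sqrt(C1 + x^2)


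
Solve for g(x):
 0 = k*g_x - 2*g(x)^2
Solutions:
 g(x) = -k/(C1*k + 2*x)


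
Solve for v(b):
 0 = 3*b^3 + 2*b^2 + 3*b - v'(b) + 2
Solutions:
 v(b) = C1 + 3*b^4/4 + 2*b^3/3 + 3*b^2/2 + 2*b


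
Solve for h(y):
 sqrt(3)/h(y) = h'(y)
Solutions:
 h(y) = -sqrt(C1 + 2*sqrt(3)*y)
 h(y) = sqrt(C1 + 2*sqrt(3)*y)


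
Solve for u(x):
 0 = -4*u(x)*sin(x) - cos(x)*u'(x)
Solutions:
 u(x) = C1*cos(x)^4


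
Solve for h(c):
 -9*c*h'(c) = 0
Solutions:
 h(c) = C1


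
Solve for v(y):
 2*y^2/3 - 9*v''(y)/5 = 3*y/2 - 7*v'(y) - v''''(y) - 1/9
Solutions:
 v(y) = C1 + C2*exp(y*(6*50^(1/3)/(sqrt(30085) + 175)^(1/3) + 20^(1/3)*(sqrt(30085) + 175)^(1/3))/20)*sin(sqrt(3)*y*(-20^(1/3)*(sqrt(30085) + 175)^(1/3) + 6*50^(1/3)/(sqrt(30085) + 175)^(1/3))/20) + C3*exp(y*(6*50^(1/3)/(sqrt(30085) + 175)^(1/3) + 20^(1/3)*(sqrt(30085) + 175)^(1/3))/20)*cos(sqrt(3)*y*(-20^(1/3)*(sqrt(30085) + 175)^(1/3) + 6*50^(1/3)/(sqrt(30085) + 175)^(1/3))/20) + C4*exp(-y*(6*50^(1/3)/(sqrt(30085) + 175)^(1/3) + 20^(1/3)*(sqrt(30085) + 175)^(1/3))/10) - 2*y^3/63 + 81*y^2/980 + 4111*y/154350


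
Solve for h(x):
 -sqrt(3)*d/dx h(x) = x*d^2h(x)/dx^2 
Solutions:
 h(x) = C1 + C2*x^(1 - sqrt(3))


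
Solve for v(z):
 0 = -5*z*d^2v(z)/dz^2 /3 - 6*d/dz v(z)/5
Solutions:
 v(z) = C1 + C2*z^(7/25)


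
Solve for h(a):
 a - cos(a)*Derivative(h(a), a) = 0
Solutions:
 h(a) = C1 + Integral(a/cos(a), a)


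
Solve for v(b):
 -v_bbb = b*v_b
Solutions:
 v(b) = C1 + Integral(C2*airyai(-b) + C3*airybi(-b), b)


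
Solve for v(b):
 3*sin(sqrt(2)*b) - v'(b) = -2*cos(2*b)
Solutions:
 v(b) = C1 + sin(2*b) - 3*sqrt(2)*cos(sqrt(2)*b)/2


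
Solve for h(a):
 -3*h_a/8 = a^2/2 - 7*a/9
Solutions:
 h(a) = C1 - 4*a^3/9 + 28*a^2/27


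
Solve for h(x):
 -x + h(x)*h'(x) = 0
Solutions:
 h(x) = -sqrt(C1 + x^2)
 h(x) = sqrt(C1 + x^2)


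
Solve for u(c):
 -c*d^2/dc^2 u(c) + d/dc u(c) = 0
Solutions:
 u(c) = C1 + C2*c^2


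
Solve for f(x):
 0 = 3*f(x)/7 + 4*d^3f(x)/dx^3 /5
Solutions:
 f(x) = C3*exp(-1470^(1/3)*x/14) + (C1*sin(3^(5/6)*490^(1/3)*x/28) + C2*cos(3^(5/6)*490^(1/3)*x/28))*exp(1470^(1/3)*x/28)


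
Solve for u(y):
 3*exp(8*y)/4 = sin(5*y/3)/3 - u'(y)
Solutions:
 u(y) = C1 - 3*exp(8*y)/32 - cos(5*y/3)/5


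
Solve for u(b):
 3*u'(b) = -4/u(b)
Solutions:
 u(b) = -sqrt(C1 - 24*b)/3
 u(b) = sqrt(C1 - 24*b)/3


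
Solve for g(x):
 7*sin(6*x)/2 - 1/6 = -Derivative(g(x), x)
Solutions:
 g(x) = C1 + x/6 + 7*cos(6*x)/12


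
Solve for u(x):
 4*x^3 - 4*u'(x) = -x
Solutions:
 u(x) = C1 + x^4/4 + x^2/8


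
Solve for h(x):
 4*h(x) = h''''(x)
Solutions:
 h(x) = C1*exp(-sqrt(2)*x) + C2*exp(sqrt(2)*x) + C3*sin(sqrt(2)*x) + C4*cos(sqrt(2)*x)


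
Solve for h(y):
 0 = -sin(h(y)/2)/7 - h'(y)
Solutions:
 y/7 + log(cos(h(y)/2) - 1) - log(cos(h(y)/2) + 1) = C1


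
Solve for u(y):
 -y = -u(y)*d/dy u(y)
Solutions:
 u(y) = -sqrt(C1 + y^2)
 u(y) = sqrt(C1 + y^2)


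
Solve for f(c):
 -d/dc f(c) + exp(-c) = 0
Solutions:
 f(c) = C1 - exp(-c)


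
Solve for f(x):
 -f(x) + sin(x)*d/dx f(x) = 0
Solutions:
 f(x) = C1*sqrt(cos(x) - 1)/sqrt(cos(x) + 1)


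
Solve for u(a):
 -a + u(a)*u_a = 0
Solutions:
 u(a) = -sqrt(C1 + a^2)
 u(a) = sqrt(C1 + a^2)


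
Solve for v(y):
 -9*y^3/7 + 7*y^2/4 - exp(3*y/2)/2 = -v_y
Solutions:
 v(y) = C1 + 9*y^4/28 - 7*y^3/12 + exp(3*y/2)/3


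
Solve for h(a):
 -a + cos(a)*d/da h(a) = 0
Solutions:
 h(a) = C1 + Integral(a/cos(a), a)


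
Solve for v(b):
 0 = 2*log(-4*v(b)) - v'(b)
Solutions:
 -Integral(1/(log(-_y) + 2*log(2)), (_y, v(b)))/2 = C1 - b


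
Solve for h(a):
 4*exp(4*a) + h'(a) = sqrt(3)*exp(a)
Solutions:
 h(a) = C1 - exp(4*a) + sqrt(3)*exp(a)


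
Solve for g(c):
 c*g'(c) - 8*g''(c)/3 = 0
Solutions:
 g(c) = C1 + C2*erfi(sqrt(3)*c/4)


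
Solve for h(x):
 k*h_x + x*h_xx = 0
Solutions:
 h(x) = C1 + x^(1 - re(k))*(C2*sin(log(x)*Abs(im(k))) + C3*cos(log(x)*im(k)))


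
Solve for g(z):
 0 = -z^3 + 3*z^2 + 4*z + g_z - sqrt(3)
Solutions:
 g(z) = C1 + z^4/4 - z^3 - 2*z^2 + sqrt(3)*z


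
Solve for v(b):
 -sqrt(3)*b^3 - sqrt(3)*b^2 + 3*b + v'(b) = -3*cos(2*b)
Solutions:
 v(b) = C1 + sqrt(3)*b^4/4 + sqrt(3)*b^3/3 - 3*b^2/2 - 3*sin(2*b)/2


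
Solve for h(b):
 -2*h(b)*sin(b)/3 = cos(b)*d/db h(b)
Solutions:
 h(b) = C1*cos(b)^(2/3)


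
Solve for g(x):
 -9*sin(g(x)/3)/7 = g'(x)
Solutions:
 9*x/7 + 3*log(cos(g(x)/3) - 1)/2 - 3*log(cos(g(x)/3) + 1)/2 = C1


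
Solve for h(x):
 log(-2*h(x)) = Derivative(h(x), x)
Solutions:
 -Integral(1/(log(-_y) + log(2)), (_y, h(x))) = C1 - x


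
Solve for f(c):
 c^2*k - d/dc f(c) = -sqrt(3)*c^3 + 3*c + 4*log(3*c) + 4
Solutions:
 f(c) = C1 + sqrt(3)*c^4/4 + c^3*k/3 - 3*c^2/2 - 4*c*log(c) - c*log(81)


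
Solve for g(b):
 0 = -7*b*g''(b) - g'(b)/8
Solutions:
 g(b) = C1 + C2*b^(55/56)


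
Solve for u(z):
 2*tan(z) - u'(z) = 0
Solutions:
 u(z) = C1 - 2*log(cos(z))


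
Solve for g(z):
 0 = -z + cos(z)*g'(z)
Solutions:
 g(z) = C1 + Integral(z/cos(z), z)


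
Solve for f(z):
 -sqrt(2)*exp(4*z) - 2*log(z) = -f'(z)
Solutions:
 f(z) = C1 + 2*z*log(z) - 2*z + sqrt(2)*exp(4*z)/4


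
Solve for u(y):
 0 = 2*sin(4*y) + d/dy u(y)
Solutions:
 u(y) = C1 + cos(4*y)/2


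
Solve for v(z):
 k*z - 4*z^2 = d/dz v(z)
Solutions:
 v(z) = C1 + k*z^2/2 - 4*z^3/3


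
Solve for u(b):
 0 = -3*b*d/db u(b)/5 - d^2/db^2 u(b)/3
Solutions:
 u(b) = C1 + C2*erf(3*sqrt(10)*b/10)


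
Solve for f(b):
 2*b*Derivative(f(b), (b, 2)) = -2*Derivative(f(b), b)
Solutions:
 f(b) = C1 + C2*log(b)


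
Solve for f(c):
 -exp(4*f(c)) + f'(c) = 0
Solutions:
 f(c) = log(-(-1/(C1 + 4*c))^(1/4))
 f(c) = log(-1/(C1 + 4*c))/4
 f(c) = log(-I*(-1/(C1 + 4*c))^(1/4))
 f(c) = log(I*(-1/(C1 + 4*c))^(1/4))


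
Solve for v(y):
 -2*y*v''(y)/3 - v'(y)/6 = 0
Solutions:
 v(y) = C1 + C2*y^(3/4)


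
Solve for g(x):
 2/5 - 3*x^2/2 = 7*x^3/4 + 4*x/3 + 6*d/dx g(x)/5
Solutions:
 g(x) = C1 - 35*x^4/96 - 5*x^3/12 - 5*x^2/9 + x/3


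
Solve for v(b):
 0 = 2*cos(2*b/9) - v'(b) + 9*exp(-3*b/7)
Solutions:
 v(b) = C1 + 9*sin(2*b/9) - 21*exp(-3*b/7)


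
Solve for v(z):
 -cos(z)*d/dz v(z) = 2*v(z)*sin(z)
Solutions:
 v(z) = C1*cos(z)^2


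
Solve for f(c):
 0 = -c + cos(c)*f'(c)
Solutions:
 f(c) = C1 + Integral(c/cos(c), c)


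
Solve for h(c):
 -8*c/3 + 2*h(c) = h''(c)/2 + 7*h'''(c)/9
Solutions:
 h(c) = C1*exp(-c*(3*3^(1/3)/(28*sqrt(193) + 389)^(1/3) + 6 + 3^(2/3)*(28*sqrt(193) + 389)^(1/3))/28)*sin(3*3^(1/6)*c*(-(28*sqrt(193) + 389)^(1/3) + 3^(2/3)/(28*sqrt(193) + 389)^(1/3))/28) + C2*exp(-c*(3*3^(1/3)/(28*sqrt(193) + 389)^(1/3) + 6 + 3^(2/3)*(28*sqrt(193) + 389)^(1/3))/28)*cos(3*3^(1/6)*c*(-(28*sqrt(193) + 389)^(1/3) + 3^(2/3)/(28*sqrt(193) + 389)^(1/3))/28) + C3*exp(c*(-3 + 3*3^(1/3)/(28*sqrt(193) + 389)^(1/3) + 3^(2/3)*(28*sqrt(193) + 389)^(1/3))/14) + 4*c/3


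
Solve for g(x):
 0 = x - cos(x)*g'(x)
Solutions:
 g(x) = C1 + Integral(x/cos(x), x)


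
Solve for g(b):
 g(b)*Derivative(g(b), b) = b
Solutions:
 g(b) = -sqrt(C1 + b^2)
 g(b) = sqrt(C1 + b^2)


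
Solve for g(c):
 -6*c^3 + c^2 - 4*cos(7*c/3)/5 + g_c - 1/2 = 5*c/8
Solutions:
 g(c) = C1 + 3*c^4/2 - c^3/3 + 5*c^2/16 + c/2 + 12*sin(7*c/3)/35


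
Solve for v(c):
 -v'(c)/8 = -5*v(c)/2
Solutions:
 v(c) = C1*exp(20*c)


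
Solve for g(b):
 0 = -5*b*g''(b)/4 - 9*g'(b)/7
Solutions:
 g(b) = C1 + C2/b^(1/35)


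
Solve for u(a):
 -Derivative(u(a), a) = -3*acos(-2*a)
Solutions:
 u(a) = C1 + 3*a*acos(-2*a) + 3*sqrt(1 - 4*a^2)/2


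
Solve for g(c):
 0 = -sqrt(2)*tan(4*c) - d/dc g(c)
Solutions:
 g(c) = C1 + sqrt(2)*log(cos(4*c))/4


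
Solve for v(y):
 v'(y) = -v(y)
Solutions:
 v(y) = C1*exp(-y)


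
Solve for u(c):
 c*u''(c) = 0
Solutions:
 u(c) = C1 + C2*c


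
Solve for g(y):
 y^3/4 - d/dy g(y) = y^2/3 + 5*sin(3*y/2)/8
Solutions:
 g(y) = C1 + y^4/16 - y^3/9 + 5*cos(3*y/2)/12


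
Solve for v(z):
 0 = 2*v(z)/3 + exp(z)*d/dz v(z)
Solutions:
 v(z) = C1*exp(2*exp(-z)/3)


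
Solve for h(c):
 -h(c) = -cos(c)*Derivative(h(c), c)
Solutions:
 h(c) = C1*sqrt(sin(c) + 1)/sqrt(sin(c) - 1)


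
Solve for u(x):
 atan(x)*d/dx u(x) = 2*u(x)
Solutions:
 u(x) = C1*exp(2*Integral(1/atan(x), x))


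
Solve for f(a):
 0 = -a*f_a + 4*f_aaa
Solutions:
 f(a) = C1 + Integral(C2*airyai(2^(1/3)*a/2) + C3*airybi(2^(1/3)*a/2), a)


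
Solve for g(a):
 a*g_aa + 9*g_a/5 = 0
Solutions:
 g(a) = C1 + C2/a^(4/5)


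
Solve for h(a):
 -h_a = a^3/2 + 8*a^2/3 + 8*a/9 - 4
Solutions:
 h(a) = C1 - a^4/8 - 8*a^3/9 - 4*a^2/9 + 4*a


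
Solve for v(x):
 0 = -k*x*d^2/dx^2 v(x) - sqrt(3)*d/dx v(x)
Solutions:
 v(x) = C1 + x^(((re(k) - sqrt(3))*re(k) + im(k)^2)/(re(k)^2 + im(k)^2))*(C2*sin(sqrt(3)*log(x)*Abs(im(k))/(re(k)^2 + im(k)^2)) + C3*cos(sqrt(3)*log(x)*im(k)/(re(k)^2 + im(k)^2)))


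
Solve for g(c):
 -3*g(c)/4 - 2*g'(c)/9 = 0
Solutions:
 g(c) = C1*exp(-27*c/8)


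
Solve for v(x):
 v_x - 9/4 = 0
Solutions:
 v(x) = C1 + 9*x/4


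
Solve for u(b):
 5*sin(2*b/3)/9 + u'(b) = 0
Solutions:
 u(b) = C1 + 5*cos(2*b/3)/6


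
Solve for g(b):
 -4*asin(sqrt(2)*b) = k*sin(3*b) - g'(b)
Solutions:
 g(b) = C1 + 4*b*asin(sqrt(2)*b) - k*cos(3*b)/3 + 2*sqrt(2)*sqrt(1 - 2*b^2)


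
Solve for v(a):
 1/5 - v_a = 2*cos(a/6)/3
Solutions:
 v(a) = C1 + a/5 - 4*sin(a/6)


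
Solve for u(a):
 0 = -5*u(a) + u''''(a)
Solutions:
 u(a) = C1*exp(-5^(1/4)*a) + C2*exp(5^(1/4)*a) + C3*sin(5^(1/4)*a) + C4*cos(5^(1/4)*a)


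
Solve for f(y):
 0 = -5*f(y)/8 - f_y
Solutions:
 f(y) = C1*exp(-5*y/8)


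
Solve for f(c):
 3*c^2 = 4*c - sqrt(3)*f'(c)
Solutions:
 f(c) = C1 - sqrt(3)*c^3/3 + 2*sqrt(3)*c^2/3


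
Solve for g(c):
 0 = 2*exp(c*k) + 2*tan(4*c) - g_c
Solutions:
 g(c) = C1 + 2*Piecewise((exp(c*k)/k, Ne(k, 0)), (c, True)) - log(cos(4*c))/2


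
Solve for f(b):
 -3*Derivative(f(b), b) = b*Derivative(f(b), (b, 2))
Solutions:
 f(b) = C1 + C2/b^2


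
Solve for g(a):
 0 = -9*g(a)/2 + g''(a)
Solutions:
 g(a) = C1*exp(-3*sqrt(2)*a/2) + C2*exp(3*sqrt(2)*a/2)


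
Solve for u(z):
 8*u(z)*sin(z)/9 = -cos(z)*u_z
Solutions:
 u(z) = C1*cos(z)^(8/9)


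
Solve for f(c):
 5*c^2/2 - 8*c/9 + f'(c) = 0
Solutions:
 f(c) = C1 - 5*c^3/6 + 4*c^2/9


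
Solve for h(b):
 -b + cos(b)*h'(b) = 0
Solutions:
 h(b) = C1 + Integral(b/cos(b), b)


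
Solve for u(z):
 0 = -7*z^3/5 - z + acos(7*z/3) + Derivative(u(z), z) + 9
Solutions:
 u(z) = C1 + 7*z^4/20 + z^2/2 - z*acos(7*z/3) - 9*z + sqrt(9 - 49*z^2)/7


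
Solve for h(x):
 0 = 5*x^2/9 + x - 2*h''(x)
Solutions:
 h(x) = C1 + C2*x + 5*x^4/216 + x^3/12


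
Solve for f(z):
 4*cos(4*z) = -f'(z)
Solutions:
 f(z) = C1 - sin(4*z)


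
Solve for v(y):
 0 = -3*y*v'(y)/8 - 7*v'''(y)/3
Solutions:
 v(y) = C1 + Integral(C2*airyai(-21^(2/3)*y/14) + C3*airybi(-21^(2/3)*y/14), y)


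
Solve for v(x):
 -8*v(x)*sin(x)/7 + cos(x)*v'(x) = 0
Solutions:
 v(x) = C1/cos(x)^(8/7)


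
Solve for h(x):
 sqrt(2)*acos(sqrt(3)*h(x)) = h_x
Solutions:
 Integral(1/acos(sqrt(3)*_y), (_y, h(x))) = C1 + sqrt(2)*x


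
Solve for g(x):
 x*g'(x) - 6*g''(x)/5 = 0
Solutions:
 g(x) = C1 + C2*erfi(sqrt(15)*x/6)


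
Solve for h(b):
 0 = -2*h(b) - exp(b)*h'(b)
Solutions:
 h(b) = C1*exp(2*exp(-b))


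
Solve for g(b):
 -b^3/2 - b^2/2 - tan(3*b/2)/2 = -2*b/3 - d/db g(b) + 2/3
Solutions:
 g(b) = C1 + b^4/8 + b^3/6 - b^2/3 + 2*b/3 - log(cos(3*b/2))/3


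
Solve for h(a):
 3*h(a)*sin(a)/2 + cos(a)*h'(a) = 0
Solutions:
 h(a) = C1*cos(a)^(3/2)


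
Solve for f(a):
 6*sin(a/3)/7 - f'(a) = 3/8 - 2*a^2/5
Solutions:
 f(a) = C1 + 2*a^3/15 - 3*a/8 - 18*cos(a/3)/7


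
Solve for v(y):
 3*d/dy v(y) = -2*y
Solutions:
 v(y) = C1 - y^2/3


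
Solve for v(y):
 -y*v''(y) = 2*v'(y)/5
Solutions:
 v(y) = C1 + C2*y^(3/5)


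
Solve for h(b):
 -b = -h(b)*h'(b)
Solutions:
 h(b) = -sqrt(C1 + b^2)
 h(b) = sqrt(C1 + b^2)


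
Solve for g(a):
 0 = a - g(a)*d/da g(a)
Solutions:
 g(a) = -sqrt(C1 + a^2)
 g(a) = sqrt(C1 + a^2)


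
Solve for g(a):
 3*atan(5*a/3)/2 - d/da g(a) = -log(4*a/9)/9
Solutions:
 g(a) = C1 + a*log(a)/9 + 3*a*atan(5*a/3)/2 - 2*a*log(3)/9 - a/9 + 2*a*log(2)/9 - 9*log(25*a^2 + 9)/20


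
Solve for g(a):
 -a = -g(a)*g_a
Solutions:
 g(a) = -sqrt(C1 + a^2)
 g(a) = sqrt(C1 + a^2)


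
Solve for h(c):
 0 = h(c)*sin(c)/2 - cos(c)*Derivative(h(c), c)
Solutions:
 h(c) = C1/sqrt(cos(c))


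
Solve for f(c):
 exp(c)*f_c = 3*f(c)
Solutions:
 f(c) = C1*exp(-3*exp(-c))


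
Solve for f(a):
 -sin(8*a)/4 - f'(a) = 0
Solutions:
 f(a) = C1 + cos(8*a)/32


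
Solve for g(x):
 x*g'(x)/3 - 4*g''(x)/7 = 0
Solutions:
 g(x) = C1 + C2*erfi(sqrt(42)*x/12)


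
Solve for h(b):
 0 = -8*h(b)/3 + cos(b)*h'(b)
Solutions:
 h(b) = C1*(sin(b) + 1)^(4/3)/(sin(b) - 1)^(4/3)


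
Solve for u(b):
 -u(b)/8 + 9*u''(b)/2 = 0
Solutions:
 u(b) = C1*exp(-b/6) + C2*exp(b/6)


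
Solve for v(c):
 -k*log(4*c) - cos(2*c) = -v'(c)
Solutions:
 v(c) = C1 + c*k*(log(c) - 1) + 2*c*k*log(2) + sin(2*c)/2


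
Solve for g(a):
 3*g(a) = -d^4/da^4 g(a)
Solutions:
 g(a) = (C1*sin(sqrt(2)*3^(1/4)*a/2) + C2*cos(sqrt(2)*3^(1/4)*a/2))*exp(-sqrt(2)*3^(1/4)*a/2) + (C3*sin(sqrt(2)*3^(1/4)*a/2) + C4*cos(sqrt(2)*3^(1/4)*a/2))*exp(sqrt(2)*3^(1/4)*a/2)


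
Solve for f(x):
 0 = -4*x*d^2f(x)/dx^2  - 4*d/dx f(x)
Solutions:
 f(x) = C1 + C2*log(x)


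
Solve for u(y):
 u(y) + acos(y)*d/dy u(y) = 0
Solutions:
 u(y) = C1*exp(-Integral(1/acos(y), y))


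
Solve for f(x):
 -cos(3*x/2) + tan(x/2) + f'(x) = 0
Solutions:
 f(x) = C1 + 2*log(cos(x/2)) + 2*sin(3*x/2)/3


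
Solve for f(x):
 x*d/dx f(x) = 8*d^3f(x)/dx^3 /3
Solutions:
 f(x) = C1 + Integral(C2*airyai(3^(1/3)*x/2) + C3*airybi(3^(1/3)*x/2), x)


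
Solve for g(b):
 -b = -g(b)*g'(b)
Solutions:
 g(b) = -sqrt(C1 + b^2)
 g(b) = sqrt(C1 + b^2)


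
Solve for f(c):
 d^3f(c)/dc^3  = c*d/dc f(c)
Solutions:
 f(c) = C1 + Integral(C2*airyai(c) + C3*airybi(c), c)


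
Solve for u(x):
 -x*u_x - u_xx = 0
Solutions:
 u(x) = C1 + C2*erf(sqrt(2)*x/2)


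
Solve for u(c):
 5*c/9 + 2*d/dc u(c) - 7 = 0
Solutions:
 u(c) = C1 - 5*c^2/36 + 7*c/2


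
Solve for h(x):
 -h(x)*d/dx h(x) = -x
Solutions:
 h(x) = -sqrt(C1 + x^2)
 h(x) = sqrt(C1 + x^2)


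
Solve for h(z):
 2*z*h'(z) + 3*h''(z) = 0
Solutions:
 h(z) = C1 + C2*erf(sqrt(3)*z/3)


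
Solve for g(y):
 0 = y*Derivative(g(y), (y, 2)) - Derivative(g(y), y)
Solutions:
 g(y) = C1 + C2*y^2


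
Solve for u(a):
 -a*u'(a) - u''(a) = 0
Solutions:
 u(a) = C1 + C2*erf(sqrt(2)*a/2)


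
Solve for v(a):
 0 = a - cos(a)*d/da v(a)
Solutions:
 v(a) = C1 + Integral(a/cos(a), a)


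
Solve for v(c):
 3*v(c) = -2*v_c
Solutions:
 v(c) = C1*exp(-3*c/2)


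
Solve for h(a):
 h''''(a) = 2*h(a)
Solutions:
 h(a) = C1*exp(-2^(1/4)*a) + C2*exp(2^(1/4)*a) + C3*sin(2^(1/4)*a) + C4*cos(2^(1/4)*a)


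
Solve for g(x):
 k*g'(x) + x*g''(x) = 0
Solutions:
 g(x) = C1 + x^(1 - re(k))*(C2*sin(log(x)*Abs(im(k))) + C3*cos(log(x)*im(k)))


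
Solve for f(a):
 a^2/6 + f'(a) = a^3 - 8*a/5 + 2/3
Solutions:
 f(a) = C1 + a^4/4 - a^3/18 - 4*a^2/5 + 2*a/3


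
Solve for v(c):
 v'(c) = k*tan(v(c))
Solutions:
 v(c) = pi - asin(C1*exp(c*k))
 v(c) = asin(C1*exp(c*k))


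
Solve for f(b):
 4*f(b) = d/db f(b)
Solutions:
 f(b) = C1*exp(4*b)


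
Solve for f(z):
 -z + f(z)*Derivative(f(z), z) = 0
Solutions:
 f(z) = -sqrt(C1 + z^2)
 f(z) = sqrt(C1 + z^2)


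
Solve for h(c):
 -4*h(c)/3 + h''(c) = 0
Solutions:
 h(c) = C1*exp(-2*sqrt(3)*c/3) + C2*exp(2*sqrt(3)*c/3)


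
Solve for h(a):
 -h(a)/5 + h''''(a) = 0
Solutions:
 h(a) = C1*exp(-5^(3/4)*a/5) + C2*exp(5^(3/4)*a/5) + C3*sin(5^(3/4)*a/5) + C4*cos(5^(3/4)*a/5)


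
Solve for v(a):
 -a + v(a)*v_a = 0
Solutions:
 v(a) = -sqrt(C1 + a^2)
 v(a) = sqrt(C1 + a^2)


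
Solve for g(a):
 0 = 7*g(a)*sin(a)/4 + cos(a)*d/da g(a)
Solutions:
 g(a) = C1*cos(a)^(7/4)


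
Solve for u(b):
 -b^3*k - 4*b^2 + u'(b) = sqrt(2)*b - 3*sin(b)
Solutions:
 u(b) = C1 + b^4*k/4 + 4*b^3/3 + sqrt(2)*b^2/2 + 3*cos(b)


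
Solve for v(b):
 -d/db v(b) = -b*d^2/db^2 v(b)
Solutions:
 v(b) = C1 + C2*b^2


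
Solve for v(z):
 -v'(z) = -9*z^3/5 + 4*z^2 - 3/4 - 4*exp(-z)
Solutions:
 v(z) = C1 + 9*z^4/20 - 4*z^3/3 + 3*z/4 - 4*exp(-z)


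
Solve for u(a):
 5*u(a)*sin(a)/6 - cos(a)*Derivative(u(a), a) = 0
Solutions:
 u(a) = C1/cos(a)^(5/6)


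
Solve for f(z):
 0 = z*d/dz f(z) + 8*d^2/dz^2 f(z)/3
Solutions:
 f(z) = C1 + C2*erf(sqrt(3)*z/4)


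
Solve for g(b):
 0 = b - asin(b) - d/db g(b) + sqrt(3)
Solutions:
 g(b) = C1 + b^2/2 - b*asin(b) + sqrt(3)*b - sqrt(1 - b^2)


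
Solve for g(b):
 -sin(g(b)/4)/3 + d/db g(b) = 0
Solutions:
 -b/3 + 2*log(cos(g(b)/4) - 1) - 2*log(cos(g(b)/4) + 1) = C1


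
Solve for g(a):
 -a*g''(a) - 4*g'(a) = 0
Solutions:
 g(a) = C1 + C2/a^3


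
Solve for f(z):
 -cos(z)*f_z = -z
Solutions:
 f(z) = C1 + Integral(z/cos(z), z)


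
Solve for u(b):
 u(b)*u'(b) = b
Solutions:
 u(b) = -sqrt(C1 + b^2)
 u(b) = sqrt(C1 + b^2)


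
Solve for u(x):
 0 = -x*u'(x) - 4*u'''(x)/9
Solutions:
 u(x) = C1 + Integral(C2*airyai(-2^(1/3)*3^(2/3)*x/2) + C3*airybi(-2^(1/3)*3^(2/3)*x/2), x)


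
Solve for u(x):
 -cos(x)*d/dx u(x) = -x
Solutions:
 u(x) = C1 + Integral(x/cos(x), x)


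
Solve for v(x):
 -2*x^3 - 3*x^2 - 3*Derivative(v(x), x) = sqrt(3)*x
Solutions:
 v(x) = C1 - x^4/6 - x^3/3 - sqrt(3)*x^2/6


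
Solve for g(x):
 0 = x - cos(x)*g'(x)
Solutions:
 g(x) = C1 + Integral(x/cos(x), x)


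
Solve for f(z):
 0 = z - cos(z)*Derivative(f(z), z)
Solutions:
 f(z) = C1 + Integral(z/cos(z), z)


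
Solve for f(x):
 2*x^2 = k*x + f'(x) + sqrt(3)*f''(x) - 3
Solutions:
 f(x) = C1 + C2*exp(-sqrt(3)*x/3) - k*x^2/2 + sqrt(3)*k*x + 2*x^3/3 - 2*sqrt(3)*x^2 + 15*x


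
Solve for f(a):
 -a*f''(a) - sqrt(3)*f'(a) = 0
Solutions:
 f(a) = C1 + C2*a^(1 - sqrt(3))


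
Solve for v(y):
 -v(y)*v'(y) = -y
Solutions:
 v(y) = -sqrt(C1 + y^2)
 v(y) = sqrt(C1 + y^2)


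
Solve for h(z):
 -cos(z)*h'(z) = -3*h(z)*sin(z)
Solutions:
 h(z) = C1/cos(z)^3


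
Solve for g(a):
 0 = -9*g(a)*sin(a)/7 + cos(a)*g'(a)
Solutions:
 g(a) = C1/cos(a)^(9/7)


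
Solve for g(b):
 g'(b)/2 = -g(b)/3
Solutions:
 g(b) = C1*exp(-2*b/3)


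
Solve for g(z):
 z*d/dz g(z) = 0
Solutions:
 g(z) = C1


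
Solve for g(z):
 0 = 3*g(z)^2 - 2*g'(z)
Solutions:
 g(z) = -2/(C1 + 3*z)


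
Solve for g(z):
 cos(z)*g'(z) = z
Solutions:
 g(z) = C1 + Integral(z/cos(z), z)


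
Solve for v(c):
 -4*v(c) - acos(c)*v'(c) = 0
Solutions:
 v(c) = C1*exp(-4*Integral(1/acos(c), c))


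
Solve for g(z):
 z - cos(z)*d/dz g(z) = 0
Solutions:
 g(z) = C1 + Integral(z/cos(z), z)


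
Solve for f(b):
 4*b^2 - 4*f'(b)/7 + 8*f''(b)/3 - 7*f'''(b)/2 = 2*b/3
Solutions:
 f(b) = C1 + 7*b^3/3 + 385*b^2/12 + 7693*b/36 + (C2*sin(2*sqrt(2)*b/21) + C3*cos(2*sqrt(2)*b/21))*exp(8*b/21)


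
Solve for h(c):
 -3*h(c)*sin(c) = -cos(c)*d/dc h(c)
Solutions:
 h(c) = C1/cos(c)^3


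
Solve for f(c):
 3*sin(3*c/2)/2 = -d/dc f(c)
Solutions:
 f(c) = C1 + cos(3*c/2)


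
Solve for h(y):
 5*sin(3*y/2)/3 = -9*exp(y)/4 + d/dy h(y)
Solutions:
 h(y) = C1 + 9*exp(y)/4 - 10*cos(3*y/2)/9


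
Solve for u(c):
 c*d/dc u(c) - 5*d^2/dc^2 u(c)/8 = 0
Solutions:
 u(c) = C1 + C2*erfi(2*sqrt(5)*c/5)


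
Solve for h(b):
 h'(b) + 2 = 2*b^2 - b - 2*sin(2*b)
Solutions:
 h(b) = C1 + 2*b^3/3 - b^2/2 - 2*b + cos(2*b)


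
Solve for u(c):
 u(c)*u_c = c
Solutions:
 u(c) = -sqrt(C1 + c^2)
 u(c) = sqrt(C1 + c^2)


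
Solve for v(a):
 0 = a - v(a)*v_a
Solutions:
 v(a) = -sqrt(C1 + a^2)
 v(a) = sqrt(C1 + a^2)


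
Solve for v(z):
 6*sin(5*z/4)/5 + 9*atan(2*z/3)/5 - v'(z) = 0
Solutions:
 v(z) = C1 + 9*z*atan(2*z/3)/5 - 27*log(4*z^2 + 9)/20 - 24*cos(5*z/4)/25


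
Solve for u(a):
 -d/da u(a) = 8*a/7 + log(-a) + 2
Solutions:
 u(a) = C1 - 4*a^2/7 - a*log(-a) - a


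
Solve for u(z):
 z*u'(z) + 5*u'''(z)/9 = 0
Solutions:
 u(z) = C1 + Integral(C2*airyai(-15^(2/3)*z/5) + C3*airybi(-15^(2/3)*z/5), z)


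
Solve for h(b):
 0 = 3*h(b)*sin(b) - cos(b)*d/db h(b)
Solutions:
 h(b) = C1/cos(b)^3


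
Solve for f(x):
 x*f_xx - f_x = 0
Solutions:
 f(x) = C1 + C2*x^2


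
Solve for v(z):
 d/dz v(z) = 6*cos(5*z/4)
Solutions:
 v(z) = C1 + 24*sin(5*z/4)/5


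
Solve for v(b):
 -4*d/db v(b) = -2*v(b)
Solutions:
 v(b) = C1*exp(b/2)


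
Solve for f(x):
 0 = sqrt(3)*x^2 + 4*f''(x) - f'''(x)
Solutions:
 f(x) = C1 + C2*x + C3*exp(4*x) - sqrt(3)*x^4/48 - sqrt(3)*x^3/48 - sqrt(3)*x^2/64


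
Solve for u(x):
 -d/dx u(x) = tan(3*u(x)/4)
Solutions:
 u(x) = -4*asin(C1*exp(-3*x/4))/3 + 4*pi/3
 u(x) = 4*asin(C1*exp(-3*x/4))/3


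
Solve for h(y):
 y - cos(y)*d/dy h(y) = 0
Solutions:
 h(y) = C1 + Integral(y/cos(y), y)


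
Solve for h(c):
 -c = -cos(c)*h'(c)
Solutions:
 h(c) = C1 + Integral(c/cos(c), c)


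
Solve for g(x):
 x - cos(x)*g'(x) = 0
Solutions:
 g(x) = C1 + Integral(x/cos(x), x)


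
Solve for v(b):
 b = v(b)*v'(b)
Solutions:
 v(b) = -sqrt(C1 + b^2)
 v(b) = sqrt(C1 + b^2)


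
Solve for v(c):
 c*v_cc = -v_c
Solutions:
 v(c) = C1 + C2*log(c)


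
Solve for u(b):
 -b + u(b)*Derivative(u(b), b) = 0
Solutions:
 u(b) = -sqrt(C1 + b^2)
 u(b) = sqrt(C1 + b^2)


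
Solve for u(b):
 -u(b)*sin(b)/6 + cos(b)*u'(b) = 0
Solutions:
 u(b) = C1/cos(b)^(1/6)


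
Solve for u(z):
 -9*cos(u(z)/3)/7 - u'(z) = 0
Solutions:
 9*z/7 - 3*log(sin(u(z)/3) - 1)/2 + 3*log(sin(u(z)/3) + 1)/2 = C1


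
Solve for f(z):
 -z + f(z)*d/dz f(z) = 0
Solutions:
 f(z) = -sqrt(C1 + z^2)
 f(z) = sqrt(C1 + z^2)


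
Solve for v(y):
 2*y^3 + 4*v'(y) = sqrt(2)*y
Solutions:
 v(y) = C1 - y^4/8 + sqrt(2)*y^2/8


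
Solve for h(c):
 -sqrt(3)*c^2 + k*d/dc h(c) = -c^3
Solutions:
 h(c) = C1 - c^4/(4*k) + sqrt(3)*c^3/(3*k)


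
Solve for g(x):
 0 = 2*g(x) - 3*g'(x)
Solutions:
 g(x) = C1*exp(2*x/3)


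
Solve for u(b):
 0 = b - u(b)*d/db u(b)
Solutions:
 u(b) = -sqrt(C1 + b^2)
 u(b) = sqrt(C1 + b^2)


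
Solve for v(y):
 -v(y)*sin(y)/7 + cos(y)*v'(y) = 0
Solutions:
 v(y) = C1/cos(y)^(1/7)


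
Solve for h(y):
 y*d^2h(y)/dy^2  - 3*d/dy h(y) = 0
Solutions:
 h(y) = C1 + C2*y^4


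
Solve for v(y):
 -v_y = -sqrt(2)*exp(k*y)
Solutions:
 v(y) = C1 + sqrt(2)*exp(k*y)/k


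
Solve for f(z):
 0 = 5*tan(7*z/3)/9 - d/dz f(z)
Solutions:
 f(z) = C1 - 5*log(cos(7*z/3))/21


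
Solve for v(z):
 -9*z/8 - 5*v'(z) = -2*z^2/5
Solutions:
 v(z) = C1 + 2*z^3/75 - 9*z^2/80


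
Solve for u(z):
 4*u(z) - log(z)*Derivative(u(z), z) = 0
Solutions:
 u(z) = C1*exp(4*li(z))


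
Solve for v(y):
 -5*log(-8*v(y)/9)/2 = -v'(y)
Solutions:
 -2*Integral(1/(log(-_y) - 2*log(3) + 3*log(2)), (_y, v(y)))/5 = C1 - y


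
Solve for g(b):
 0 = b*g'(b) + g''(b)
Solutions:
 g(b) = C1 + C2*erf(sqrt(2)*b/2)


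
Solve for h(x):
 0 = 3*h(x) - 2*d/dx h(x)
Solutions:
 h(x) = C1*exp(3*x/2)


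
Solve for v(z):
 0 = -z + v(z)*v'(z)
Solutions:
 v(z) = -sqrt(C1 + z^2)
 v(z) = sqrt(C1 + z^2)


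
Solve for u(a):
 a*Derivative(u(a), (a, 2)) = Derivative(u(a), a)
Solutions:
 u(a) = C1 + C2*a^2


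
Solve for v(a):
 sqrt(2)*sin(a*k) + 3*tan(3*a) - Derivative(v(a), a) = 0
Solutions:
 v(a) = C1 + sqrt(2)*Piecewise((-cos(a*k)/k, Ne(k, 0)), (0, True)) - log(cos(3*a))


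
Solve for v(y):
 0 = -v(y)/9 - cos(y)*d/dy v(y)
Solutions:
 v(y) = C1*(sin(y) - 1)^(1/18)/(sin(y) + 1)^(1/18)


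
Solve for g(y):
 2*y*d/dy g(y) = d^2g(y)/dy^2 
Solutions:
 g(y) = C1 + C2*erfi(y)


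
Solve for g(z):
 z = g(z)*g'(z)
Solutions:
 g(z) = -sqrt(C1 + z^2)
 g(z) = sqrt(C1 + z^2)


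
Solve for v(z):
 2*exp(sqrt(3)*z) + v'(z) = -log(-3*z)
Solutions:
 v(z) = C1 - z*log(-z) + z*(1 - log(3)) - 2*sqrt(3)*exp(sqrt(3)*z)/3


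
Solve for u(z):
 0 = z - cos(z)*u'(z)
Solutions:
 u(z) = C1 + Integral(z/cos(z), z)


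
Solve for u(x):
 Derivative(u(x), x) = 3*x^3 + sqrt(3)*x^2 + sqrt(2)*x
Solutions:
 u(x) = C1 + 3*x^4/4 + sqrt(3)*x^3/3 + sqrt(2)*x^2/2


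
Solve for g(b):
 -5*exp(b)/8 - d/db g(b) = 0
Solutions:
 g(b) = C1 - 5*exp(b)/8


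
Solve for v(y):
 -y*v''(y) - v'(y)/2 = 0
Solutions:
 v(y) = C1 + C2*sqrt(y)


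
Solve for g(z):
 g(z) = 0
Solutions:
 g(z) = 0


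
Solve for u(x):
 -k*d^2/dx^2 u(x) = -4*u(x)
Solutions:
 u(x) = C1*exp(-2*x*sqrt(1/k)) + C2*exp(2*x*sqrt(1/k))


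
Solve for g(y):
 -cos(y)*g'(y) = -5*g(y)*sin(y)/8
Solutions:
 g(y) = C1/cos(y)^(5/8)


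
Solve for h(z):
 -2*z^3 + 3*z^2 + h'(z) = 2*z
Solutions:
 h(z) = C1 + z^4/2 - z^3 + z^2


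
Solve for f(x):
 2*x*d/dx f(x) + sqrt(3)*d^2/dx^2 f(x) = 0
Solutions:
 f(x) = C1 + C2*erf(3^(3/4)*x/3)


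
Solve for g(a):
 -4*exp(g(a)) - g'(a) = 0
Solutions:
 g(a) = log(1/(C1 + 4*a))


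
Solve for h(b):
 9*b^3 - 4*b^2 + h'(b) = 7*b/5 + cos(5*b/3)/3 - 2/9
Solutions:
 h(b) = C1 - 9*b^4/4 + 4*b^3/3 + 7*b^2/10 - 2*b/9 + sin(5*b/3)/5


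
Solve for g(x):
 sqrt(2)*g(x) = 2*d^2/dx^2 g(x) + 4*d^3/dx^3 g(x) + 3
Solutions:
 g(x) = C1*exp(-x*((-1 + sqrt(-1 + (1 - 27*sqrt(2))^2) + 27*sqrt(2))^(-1/3) + 2 + (-1 + sqrt(-1 + (1 - 27*sqrt(2))^2) + 27*sqrt(2))^(1/3))/12)*sin(sqrt(3)*x*(-(-1 + sqrt(-1 + (1 - 27*sqrt(2))^2) + 27*sqrt(2))^(1/3) + (-1 + sqrt(-1 + (1 - 27*sqrt(2))^2) + 27*sqrt(2))^(-1/3))/12) + C2*exp(-x*((-1 + sqrt(-1 + (1 - 27*sqrt(2))^2) + 27*sqrt(2))^(-1/3) + 2 + (-1 + sqrt(-1 + (1 - 27*sqrt(2))^2) + 27*sqrt(2))^(1/3))/12)*cos(sqrt(3)*x*(-(-1 + sqrt(-1 + (1 - 27*sqrt(2))^2) + 27*sqrt(2))^(1/3) + (-1 + sqrt(-1 + (1 - 27*sqrt(2))^2) + 27*sqrt(2))^(-1/3))/12) + C3*exp(x*(-1 + (-1 + sqrt(-1 + (1 - 27*sqrt(2))^2) + 27*sqrt(2))^(-1/3) + (-1 + sqrt(-1 + (1 - 27*sqrt(2))^2) + 27*sqrt(2))^(1/3))/6) + 3*sqrt(2)/2


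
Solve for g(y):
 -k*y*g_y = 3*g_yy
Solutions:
 g(y) = Piecewise((-sqrt(6)*sqrt(pi)*C1*erf(sqrt(6)*sqrt(k)*y/6)/(2*sqrt(k)) - C2, (k > 0) | (k < 0)), (-C1*y - C2, True))


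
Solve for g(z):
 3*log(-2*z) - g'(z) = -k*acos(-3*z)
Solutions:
 g(z) = C1 + k*(z*acos(-3*z) + sqrt(1 - 9*z^2)/3) + 3*z*log(-z) - 3*z + 3*z*log(2)


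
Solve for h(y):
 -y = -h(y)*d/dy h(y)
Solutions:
 h(y) = -sqrt(C1 + y^2)
 h(y) = sqrt(C1 + y^2)


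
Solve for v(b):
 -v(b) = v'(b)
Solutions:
 v(b) = C1*exp(-b)


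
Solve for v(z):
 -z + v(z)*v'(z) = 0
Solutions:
 v(z) = -sqrt(C1 + z^2)
 v(z) = sqrt(C1 + z^2)


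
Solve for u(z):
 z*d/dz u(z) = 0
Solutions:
 u(z) = C1


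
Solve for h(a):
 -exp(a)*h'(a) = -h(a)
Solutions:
 h(a) = C1*exp(-exp(-a))


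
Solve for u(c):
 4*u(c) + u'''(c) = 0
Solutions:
 u(c) = C3*exp(-2^(2/3)*c) + (C1*sin(2^(2/3)*sqrt(3)*c/2) + C2*cos(2^(2/3)*sqrt(3)*c/2))*exp(2^(2/3)*c/2)


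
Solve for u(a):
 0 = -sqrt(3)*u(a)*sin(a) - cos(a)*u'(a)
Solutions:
 u(a) = C1*cos(a)^(sqrt(3))


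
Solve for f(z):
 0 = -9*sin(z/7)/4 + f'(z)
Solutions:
 f(z) = C1 - 63*cos(z/7)/4


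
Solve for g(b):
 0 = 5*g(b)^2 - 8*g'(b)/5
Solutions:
 g(b) = -8/(C1 + 25*b)


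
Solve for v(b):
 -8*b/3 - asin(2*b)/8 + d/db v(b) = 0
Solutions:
 v(b) = C1 + 4*b^2/3 + b*asin(2*b)/8 + sqrt(1 - 4*b^2)/16


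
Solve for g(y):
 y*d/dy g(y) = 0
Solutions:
 g(y) = C1


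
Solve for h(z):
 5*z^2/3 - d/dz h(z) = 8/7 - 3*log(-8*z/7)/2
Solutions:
 h(z) = C1 + 5*z^3/9 + 3*z*log(-z)/2 + z*(-21*log(7) - 37 + 63*log(2))/14


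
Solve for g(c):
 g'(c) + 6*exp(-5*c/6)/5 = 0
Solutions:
 g(c) = C1 + 36*exp(-5*c/6)/25


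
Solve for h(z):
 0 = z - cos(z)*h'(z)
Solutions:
 h(z) = C1 + Integral(z/cos(z), z)


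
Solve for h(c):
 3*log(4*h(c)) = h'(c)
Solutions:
 -Integral(1/(log(_y) + 2*log(2)), (_y, h(c)))/3 = C1 - c


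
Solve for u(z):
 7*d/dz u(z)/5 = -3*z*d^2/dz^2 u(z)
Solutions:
 u(z) = C1 + C2*z^(8/15)


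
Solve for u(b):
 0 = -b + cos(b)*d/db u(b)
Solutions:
 u(b) = C1 + Integral(b/cos(b), b)


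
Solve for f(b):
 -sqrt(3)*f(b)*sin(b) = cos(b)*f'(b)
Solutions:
 f(b) = C1*cos(b)^(sqrt(3))


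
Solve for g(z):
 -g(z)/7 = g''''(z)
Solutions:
 g(z) = (C1*sin(sqrt(2)*7^(3/4)*z/14) + C2*cos(sqrt(2)*7^(3/4)*z/14))*exp(-sqrt(2)*7^(3/4)*z/14) + (C3*sin(sqrt(2)*7^(3/4)*z/14) + C4*cos(sqrt(2)*7^(3/4)*z/14))*exp(sqrt(2)*7^(3/4)*z/14)


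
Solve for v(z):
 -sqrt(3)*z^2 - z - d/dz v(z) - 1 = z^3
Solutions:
 v(z) = C1 - z^4/4 - sqrt(3)*z^3/3 - z^2/2 - z


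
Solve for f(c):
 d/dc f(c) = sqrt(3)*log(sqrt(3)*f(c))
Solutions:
 -2*sqrt(3)*Integral(1/(2*log(_y) + log(3)), (_y, f(c)))/3 = C1 - c


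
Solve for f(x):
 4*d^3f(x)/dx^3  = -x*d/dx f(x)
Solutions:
 f(x) = C1 + Integral(C2*airyai(-2^(1/3)*x/2) + C3*airybi(-2^(1/3)*x/2), x)


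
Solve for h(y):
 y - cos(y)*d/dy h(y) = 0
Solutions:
 h(y) = C1 + Integral(y/cos(y), y)


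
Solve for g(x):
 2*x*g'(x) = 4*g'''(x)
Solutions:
 g(x) = C1 + Integral(C2*airyai(2^(2/3)*x/2) + C3*airybi(2^(2/3)*x/2), x)


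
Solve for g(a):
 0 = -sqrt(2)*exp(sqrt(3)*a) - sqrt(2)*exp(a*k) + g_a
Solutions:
 g(a) = C1 + sqrt(6)*exp(sqrt(3)*a)/3 + sqrt(2)*exp(a*k)/k


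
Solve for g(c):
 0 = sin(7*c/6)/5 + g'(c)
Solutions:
 g(c) = C1 + 6*cos(7*c/6)/35


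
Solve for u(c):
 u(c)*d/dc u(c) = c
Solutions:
 u(c) = -sqrt(C1 + c^2)
 u(c) = sqrt(C1 + c^2)


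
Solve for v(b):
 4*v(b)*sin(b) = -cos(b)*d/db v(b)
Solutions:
 v(b) = C1*cos(b)^4


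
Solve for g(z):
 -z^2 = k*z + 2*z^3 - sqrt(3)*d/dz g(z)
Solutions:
 g(z) = C1 + sqrt(3)*k*z^2/6 + sqrt(3)*z^4/6 + sqrt(3)*z^3/9


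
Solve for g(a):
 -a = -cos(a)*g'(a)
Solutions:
 g(a) = C1 + Integral(a/cos(a), a)


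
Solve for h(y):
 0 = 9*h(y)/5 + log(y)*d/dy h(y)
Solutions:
 h(y) = C1*exp(-9*li(y)/5)


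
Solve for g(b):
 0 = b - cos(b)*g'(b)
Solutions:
 g(b) = C1 + Integral(b/cos(b), b)


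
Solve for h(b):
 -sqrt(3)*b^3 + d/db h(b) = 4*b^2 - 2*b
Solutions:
 h(b) = C1 + sqrt(3)*b^4/4 + 4*b^3/3 - b^2


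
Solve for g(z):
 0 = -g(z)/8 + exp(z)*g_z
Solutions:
 g(z) = C1*exp(-exp(-z)/8)


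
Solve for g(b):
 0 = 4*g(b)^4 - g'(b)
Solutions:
 g(b) = (-1/(C1 + 12*b))^(1/3)
 g(b) = (-1/(C1 + 4*b))^(1/3)*(-3^(2/3) - 3*3^(1/6)*I)/6
 g(b) = (-1/(C1 + 4*b))^(1/3)*(-3^(2/3) + 3*3^(1/6)*I)/6


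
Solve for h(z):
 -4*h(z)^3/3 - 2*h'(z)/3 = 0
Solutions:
 h(z) = -sqrt(2)*sqrt(-1/(C1 - 2*z))/2
 h(z) = sqrt(2)*sqrt(-1/(C1 - 2*z))/2


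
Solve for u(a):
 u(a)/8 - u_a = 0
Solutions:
 u(a) = C1*exp(a/8)


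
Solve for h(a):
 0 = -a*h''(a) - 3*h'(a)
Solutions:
 h(a) = C1 + C2/a^2


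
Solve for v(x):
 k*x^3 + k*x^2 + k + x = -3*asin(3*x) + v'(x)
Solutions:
 v(x) = C1 + k*x^4/4 + k*x^3/3 + k*x + x^2/2 + 3*x*asin(3*x) + sqrt(1 - 9*x^2)


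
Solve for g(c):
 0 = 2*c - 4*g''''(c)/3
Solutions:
 g(c) = C1 + C2*c + C3*c^2 + C4*c^3 + c^5/80


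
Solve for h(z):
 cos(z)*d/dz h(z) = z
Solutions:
 h(z) = C1 + Integral(z/cos(z), z)


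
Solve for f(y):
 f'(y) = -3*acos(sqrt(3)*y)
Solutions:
 f(y) = C1 - 3*y*acos(sqrt(3)*y) + sqrt(3)*sqrt(1 - 3*y^2)


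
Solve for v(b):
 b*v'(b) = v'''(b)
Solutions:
 v(b) = C1 + Integral(C2*airyai(b) + C3*airybi(b), b)


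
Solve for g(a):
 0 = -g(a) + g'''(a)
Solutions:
 g(a) = C3*exp(a) + (C1*sin(sqrt(3)*a/2) + C2*cos(sqrt(3)*a/2))*exp(-a/2)


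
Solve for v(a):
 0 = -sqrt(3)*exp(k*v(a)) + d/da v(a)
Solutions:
 v(a) = Piecewise((log(-1/(C1*k + sqrt(3)*a*k))/k, Ne(k, 0)), (nan, True))
 v(a) = Piecewise((C1 + sqrt(3)*a, Eq(k, 0)), (nan, True))


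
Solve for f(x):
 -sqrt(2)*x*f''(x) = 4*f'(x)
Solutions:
 f(x) = C1 + C2*x^(1 - 2*sqrt(2))


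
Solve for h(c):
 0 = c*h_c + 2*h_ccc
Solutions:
 h(c) = C1 + Integral(C2*airyai(-2^(2/3)*c/2) + C3*airybi(-2^(2/3)*c/2), c)


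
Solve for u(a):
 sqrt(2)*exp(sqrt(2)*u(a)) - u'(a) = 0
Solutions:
 u(a) = sqrt(2)*(2*log(-1/(C1 + sqrt(2)*a)) - log(2))/4


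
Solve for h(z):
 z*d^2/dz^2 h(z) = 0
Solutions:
 h(z) = C1 + C2*z


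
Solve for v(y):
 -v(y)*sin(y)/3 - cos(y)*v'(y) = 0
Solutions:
 v(y) = C1*cos(y)^(1/3)


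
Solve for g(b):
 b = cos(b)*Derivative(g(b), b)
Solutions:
 g(b) = C1 + Integral(b/cos(b), b)


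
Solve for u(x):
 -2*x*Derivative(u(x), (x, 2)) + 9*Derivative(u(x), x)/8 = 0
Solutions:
 u(x) = C1 + C2*x^(25/16)


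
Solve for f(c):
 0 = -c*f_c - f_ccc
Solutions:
 f(c) = C1 + Integral(C2*airyai(-c) + C3*airybi(-c), c)


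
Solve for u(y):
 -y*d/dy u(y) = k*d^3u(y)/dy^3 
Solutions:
 u(y) = C1 + Integral(C2*airyai(y*(-1/k)^(1/3)) + C3*airybi(y*(-1/k)^(1/3)), y)


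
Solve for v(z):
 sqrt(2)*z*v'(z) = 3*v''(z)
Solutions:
 v(z) = C1 + C2*erfi(2^(3/4)*sqrt(3)*z/6)


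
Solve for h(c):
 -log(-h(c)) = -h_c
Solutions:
 -li(-h(c)) = C1 + c


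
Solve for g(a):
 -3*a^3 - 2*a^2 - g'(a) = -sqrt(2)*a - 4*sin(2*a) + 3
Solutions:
 g(a) = C1 - 3*a^4/4 - 2*a^3/3 + sqrt(2)*a^2/2 - 3*a - 2*cos(2*a)


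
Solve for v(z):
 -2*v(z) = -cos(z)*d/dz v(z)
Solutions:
 v(z) = C1*(sin(z) + 1)/(sin(z) - 1)


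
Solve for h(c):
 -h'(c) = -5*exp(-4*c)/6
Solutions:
 h(c) = C1 - 5*exp(-4*c)/24


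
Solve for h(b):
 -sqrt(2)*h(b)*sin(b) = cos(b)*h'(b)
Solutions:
 h(b) = C1*cos(b)^(sqrt(2))


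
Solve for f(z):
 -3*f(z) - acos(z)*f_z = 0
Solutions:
 f(z) = C1*exp(-3*Integral(1/acos(z), z))


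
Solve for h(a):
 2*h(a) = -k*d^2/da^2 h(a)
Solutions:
 h(a) = C1*exp(-sqrt(2)*a*sqrt(-1/k)) + C2*exp(sqrt(2)*a*sqrt(-1/k))


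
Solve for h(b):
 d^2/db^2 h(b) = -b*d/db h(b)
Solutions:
 h(b) = C1 + C2*erf(sqrt(2)*b/2)


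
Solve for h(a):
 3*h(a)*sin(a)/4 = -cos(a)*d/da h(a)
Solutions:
 h(a) = C1*cos(a)^(3/4)


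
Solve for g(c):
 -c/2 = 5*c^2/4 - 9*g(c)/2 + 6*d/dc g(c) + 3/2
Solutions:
 g(c) = C1*exp(3*c/4) + 5*c^2/18 + 23*c/27 + 119/81


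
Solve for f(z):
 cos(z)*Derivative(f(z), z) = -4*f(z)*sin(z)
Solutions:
 f(z) = C1*cos(z)^4


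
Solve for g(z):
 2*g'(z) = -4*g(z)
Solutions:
 g(z) = C1*exp(-2*z)


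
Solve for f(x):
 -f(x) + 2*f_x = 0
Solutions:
 f(x) = C1*exp(x/2)


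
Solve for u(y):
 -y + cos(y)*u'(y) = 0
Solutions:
 u(y) = C1 + Integral(y/cos(y), y)


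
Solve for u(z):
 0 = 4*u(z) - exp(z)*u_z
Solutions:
 u(z) = C1*exp(-4*exp(-z))


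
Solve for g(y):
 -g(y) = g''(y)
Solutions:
 g(y) = C1*sin(y) + C2*cos(y)


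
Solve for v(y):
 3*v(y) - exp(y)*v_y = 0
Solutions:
 v(y) = C1*exp(-3*exp(-y))


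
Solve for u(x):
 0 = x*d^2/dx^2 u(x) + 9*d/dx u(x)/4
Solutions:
 u(x) = C1 + C2/x^(5/4)


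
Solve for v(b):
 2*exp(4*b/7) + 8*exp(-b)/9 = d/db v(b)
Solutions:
 v(b) = C1 + 7*exp(4*b/7)/2 - 8*exp(-b)/9


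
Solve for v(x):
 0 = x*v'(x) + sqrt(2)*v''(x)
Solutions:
 v(x) = C1 + C2*erf(2^(1/4)*x/2)


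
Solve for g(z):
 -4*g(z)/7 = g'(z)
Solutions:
 g(z) = C1*exp(-4*z/7)


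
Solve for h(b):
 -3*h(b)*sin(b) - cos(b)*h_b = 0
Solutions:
 h(b) = C1*cos(b)^3


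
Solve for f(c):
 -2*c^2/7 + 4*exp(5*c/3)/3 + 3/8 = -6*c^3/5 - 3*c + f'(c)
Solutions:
 f(c) = C1 + 3*c^4/10 - 2*c^3/21 + 3*c^2/2 + 3*c/8 + 4*exp(5*c/3)/5


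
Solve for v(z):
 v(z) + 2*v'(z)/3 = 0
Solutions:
 v(z) = C1*exp(-3*z/2)


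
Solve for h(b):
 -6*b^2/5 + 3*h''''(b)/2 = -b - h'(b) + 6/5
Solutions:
 h(b) = C1 + C4*exp(-2^(1/3)*3^(2/3)*b/3) + 2*b^3/5 - b^2/2 + 6*b/5 + (C2*sin(2^(1/3)*3^(1/6)*b/2) + C3*cos(2^(1/3)*3^(1/6)*b/2))*exp(2^(1/3)*3^(2/3)*b/6)


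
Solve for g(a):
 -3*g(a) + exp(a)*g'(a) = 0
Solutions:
 g(a) = C1*exp(-3*exp(-a))


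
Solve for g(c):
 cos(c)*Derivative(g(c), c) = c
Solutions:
 g(c) = C1 + Integral(c/cos(c), c)


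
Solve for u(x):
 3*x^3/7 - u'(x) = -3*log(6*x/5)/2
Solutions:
 u(x) = C1 + 3*x^4/28 + 3*x*log(x)/2 - 3*x*log(5)/2 - 3*x/2 + 3*x*log(6)/2


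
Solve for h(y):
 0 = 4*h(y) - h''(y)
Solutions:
 h(y) = C1*exp(-2*y) + C2*exp(2*y)


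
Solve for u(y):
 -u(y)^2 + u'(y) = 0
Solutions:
 u(y) = -1/(C1 + y)


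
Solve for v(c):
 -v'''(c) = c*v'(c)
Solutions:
 v(c) = C1 + Integral(C2*airyai(-c) + C3*airybi(-c), c)


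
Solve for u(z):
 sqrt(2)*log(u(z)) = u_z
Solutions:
 li(u(z)) = C1 + sqrt(2)*z


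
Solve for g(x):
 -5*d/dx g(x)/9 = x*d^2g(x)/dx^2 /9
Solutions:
 g(x) = C1 + C2/x^4


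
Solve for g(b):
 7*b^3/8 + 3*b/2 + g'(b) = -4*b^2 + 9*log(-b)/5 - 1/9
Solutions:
 g(b) = C1 - 7*b^4/32 - 4*b^3/3 - 3*b^2/4 + 9*b*log(-b)/5 - 86*b/45


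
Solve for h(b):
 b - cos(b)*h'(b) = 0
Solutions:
 h(b) = C1 + Integral(b/cos(b), b)


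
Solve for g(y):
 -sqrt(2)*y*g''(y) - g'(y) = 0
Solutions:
 g(y) = C1 + C2*y^(1 - sqrt(2)/2)


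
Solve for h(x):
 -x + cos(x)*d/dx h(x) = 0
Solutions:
 h(x) = C1 + Integral(x/cos(x), x)


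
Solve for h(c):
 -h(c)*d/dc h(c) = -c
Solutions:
 h(c) = -sqrt(C1 + c^2)
 h(c) = sqrt(C1 + c^2)


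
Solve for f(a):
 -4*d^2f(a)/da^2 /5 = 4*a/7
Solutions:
 f(a) = C1 + C2*a - 5*a^3/42


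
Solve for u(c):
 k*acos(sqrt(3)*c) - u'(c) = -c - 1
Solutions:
 u(c) = C1 + c^2/2 + c + k*(c*acos(sqrt(3)*c) - sqrt(3)*sqrt(1 - 3*c^2)/3)


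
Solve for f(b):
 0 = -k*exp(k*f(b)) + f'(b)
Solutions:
 f(b) = Piecewise((log(-1/(C1*k + b*k^2))/k, Ne(k, 0)), (nan, True))
 f(b) = Piecewise((C1 + b*k, Eq(k, 0)), (nan, True))


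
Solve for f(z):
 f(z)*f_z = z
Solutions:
 f(z) = -sqrt(C1 + z^2)
 f(z) = sqrt(C1 + z^2)


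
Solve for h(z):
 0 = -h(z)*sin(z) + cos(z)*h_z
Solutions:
 h(z) = C1/cos(z)


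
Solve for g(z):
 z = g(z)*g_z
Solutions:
 g(z) = -sqrt(C1 + z^2)
 g(z) = sqrt(C1 + z^2)


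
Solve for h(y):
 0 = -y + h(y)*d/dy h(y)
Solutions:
 h(y) = -sqrt(C1 + y^2)
 h(y) = sqrt(C1 + y^2)


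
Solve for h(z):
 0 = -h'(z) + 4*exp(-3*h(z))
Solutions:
 h(z) = log(C1 + 12*z)/3
 h(z) = log((-3^(1/3) - 3^(5/6)*I)*(C1 + 4*z)^(1/3)/2)
 h(z) = log((-3^(1/3) + 3^(5/6)*I)*(C1 + 4*z)^(1/3)/2)


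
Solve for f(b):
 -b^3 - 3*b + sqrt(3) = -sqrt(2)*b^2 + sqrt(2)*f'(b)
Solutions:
 f(b) = C1 - sqrt(2)*b^4/8 + b^3/3 - 3*sqrt(2)*b^2/4 + sqrt(6)*b/2


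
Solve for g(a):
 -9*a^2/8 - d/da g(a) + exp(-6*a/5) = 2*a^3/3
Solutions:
 g(a) = C1 - a^4/6 - 3*a^3/8 - 5*exp(-6*a/5)/6


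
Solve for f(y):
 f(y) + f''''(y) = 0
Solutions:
 f(y) = (C1*sin(sqrt(2)*y/2) + C2*cos(sqrt(2)*y/2))*exp(-sqrt(2)*y/2) + (C3*sin(sqrt(2)*y/2) + C4*cos(sqrt(2)*y/2))*exp(sqrt(2)*y/2)


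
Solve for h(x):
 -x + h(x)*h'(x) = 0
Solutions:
 h(x) = -sqrt(C1 + x^2)
 h(x) = sqrt(C1 + x^2)
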